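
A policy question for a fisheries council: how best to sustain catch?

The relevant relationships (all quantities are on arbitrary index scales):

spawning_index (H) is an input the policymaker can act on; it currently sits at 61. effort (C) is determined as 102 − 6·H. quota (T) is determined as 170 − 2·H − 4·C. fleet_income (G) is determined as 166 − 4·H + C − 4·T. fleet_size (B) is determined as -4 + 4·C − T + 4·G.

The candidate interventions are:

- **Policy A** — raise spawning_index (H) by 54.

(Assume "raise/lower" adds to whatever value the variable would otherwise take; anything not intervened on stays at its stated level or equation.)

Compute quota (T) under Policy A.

Policy A (H + 54):
  H = 61 + 54 = 115
  C = 102 − 6·115 = -588
  T = 170 − 2·115 − 4·(-588) = 2292

2292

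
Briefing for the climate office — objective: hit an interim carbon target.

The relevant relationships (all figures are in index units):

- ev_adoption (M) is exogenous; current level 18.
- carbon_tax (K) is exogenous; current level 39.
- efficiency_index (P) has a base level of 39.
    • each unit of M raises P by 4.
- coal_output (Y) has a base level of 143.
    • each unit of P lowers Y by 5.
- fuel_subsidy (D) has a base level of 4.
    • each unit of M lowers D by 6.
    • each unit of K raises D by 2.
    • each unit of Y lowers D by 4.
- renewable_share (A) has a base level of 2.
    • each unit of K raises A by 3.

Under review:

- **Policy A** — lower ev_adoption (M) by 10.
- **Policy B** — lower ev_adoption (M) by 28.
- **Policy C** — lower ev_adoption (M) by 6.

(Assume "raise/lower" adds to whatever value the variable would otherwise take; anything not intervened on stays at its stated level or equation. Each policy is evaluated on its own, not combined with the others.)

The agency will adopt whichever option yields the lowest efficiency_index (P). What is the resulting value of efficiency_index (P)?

-1

Policy A (M − 10):
  M = 18 − 10 = 8
  P = 39 + 4·8 = 71
Policy B (M − 28):
  M = 18 − 28 = -10
  P = 39 + 4·(-10) = -1
Policy C (M − 6):
  M = 18 − 6 = 12
  P = 39 + 4·12 = 87
Comparing — Policy A: P=71, Policy B: P=-1, Policy C: P=87. Lowest is -1 (Policy B).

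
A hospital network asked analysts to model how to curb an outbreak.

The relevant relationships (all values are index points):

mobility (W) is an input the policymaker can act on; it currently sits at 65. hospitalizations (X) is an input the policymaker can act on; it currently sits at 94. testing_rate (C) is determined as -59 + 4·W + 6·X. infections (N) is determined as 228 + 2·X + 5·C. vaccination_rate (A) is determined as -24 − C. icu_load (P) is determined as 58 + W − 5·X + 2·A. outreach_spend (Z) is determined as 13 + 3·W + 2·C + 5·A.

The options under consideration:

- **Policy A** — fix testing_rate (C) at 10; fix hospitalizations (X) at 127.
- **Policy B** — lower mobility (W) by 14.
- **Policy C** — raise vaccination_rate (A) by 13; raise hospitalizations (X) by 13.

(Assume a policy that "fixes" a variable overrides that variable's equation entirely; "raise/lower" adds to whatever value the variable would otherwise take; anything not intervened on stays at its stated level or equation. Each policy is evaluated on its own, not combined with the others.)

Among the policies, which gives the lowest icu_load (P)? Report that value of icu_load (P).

Policy A (C := 10, X := 127):
  W = 65
  X = 127
  C = 10
  A = -24 − 10 = -34
  P = 58 + 65 − 5·127 + 2·(-34) = -580
Policy B (W − 14):
  W = 65 − 14 = 51
  X = 94
  C = -59 + 4·51 + 6·94 = 709
  A = -24 − 709 = -733
  P = 58 + 51 − 5·94 + 2·(-733) = -1827
Policy C (A + 13, X + 13):
  W = 65
  X = 94 + 13 = 107
  C = -59 + 4·65 + 6·107 = 843
  A = -24 − 843 (+13 from intervention) = -854
  P = 58 + 65 − 5·107 + 2·(-854) = -2120
Comparing — Policy A: P=-580, Policy B: P=-1827, Policy C: P=-2120. Lowest is -2120 (Policy C).

-2120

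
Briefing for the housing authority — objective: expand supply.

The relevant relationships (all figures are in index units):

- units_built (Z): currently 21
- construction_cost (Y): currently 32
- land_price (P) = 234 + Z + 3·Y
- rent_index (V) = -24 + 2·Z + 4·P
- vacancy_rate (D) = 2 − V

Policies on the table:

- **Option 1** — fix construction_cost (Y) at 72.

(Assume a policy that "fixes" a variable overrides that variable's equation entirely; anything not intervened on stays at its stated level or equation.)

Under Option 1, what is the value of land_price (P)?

471

Option 1 (Y := 72):
  Z = 21
  Y = 72
  P = 234 + 21 + 3·72 = 471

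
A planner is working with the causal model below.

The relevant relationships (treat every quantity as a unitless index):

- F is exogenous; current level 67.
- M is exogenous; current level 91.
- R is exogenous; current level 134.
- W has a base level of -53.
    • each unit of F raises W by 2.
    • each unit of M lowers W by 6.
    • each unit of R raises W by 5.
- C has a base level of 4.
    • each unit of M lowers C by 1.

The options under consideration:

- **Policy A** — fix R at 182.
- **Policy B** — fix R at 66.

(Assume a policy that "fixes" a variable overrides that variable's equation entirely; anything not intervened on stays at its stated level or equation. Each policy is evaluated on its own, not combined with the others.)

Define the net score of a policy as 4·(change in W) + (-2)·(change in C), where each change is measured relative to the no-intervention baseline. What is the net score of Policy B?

Baseline:
  F = 67
  M = 91
  R = 134
  W = -53 + 2·67 − 6·91 + 5·134 = 205
  C = 4 − 91 = -87
Policy B (R := 66):
  F = 67
  M = 91
  R = 66
  W = -53 + 2·67 − 6·91 + 5·66 = -135
  C = 4 − 91 = -87
ΔW = -135 − 205 = -340; ΔC = -87 − (-87) = 0
Score = 4·(-340) + (-2)·0 = -1360

-1360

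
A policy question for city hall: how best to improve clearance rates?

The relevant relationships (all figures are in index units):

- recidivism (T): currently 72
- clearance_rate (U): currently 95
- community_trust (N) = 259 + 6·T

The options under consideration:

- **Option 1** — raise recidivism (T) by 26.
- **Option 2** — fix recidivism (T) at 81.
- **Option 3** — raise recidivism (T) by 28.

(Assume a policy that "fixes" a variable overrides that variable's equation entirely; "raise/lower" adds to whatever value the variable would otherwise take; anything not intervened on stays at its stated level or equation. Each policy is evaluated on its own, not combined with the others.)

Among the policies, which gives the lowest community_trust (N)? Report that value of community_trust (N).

Option 1 (T + 26):
  T = 72 + 26 = 98
  N = 259 + 6·98 = 847
Option 2 (T := 81):
  T = 81
  N = 259 + 6·81 = 745
Option 3 (T + 28):
  T = 72 + 28 = 100
  N = 259 + 6·100 = 859
Comparing — Option 1: N=847, Option 2: N=745, Option 3: N=859. Lowest is 745 (Option 2).

745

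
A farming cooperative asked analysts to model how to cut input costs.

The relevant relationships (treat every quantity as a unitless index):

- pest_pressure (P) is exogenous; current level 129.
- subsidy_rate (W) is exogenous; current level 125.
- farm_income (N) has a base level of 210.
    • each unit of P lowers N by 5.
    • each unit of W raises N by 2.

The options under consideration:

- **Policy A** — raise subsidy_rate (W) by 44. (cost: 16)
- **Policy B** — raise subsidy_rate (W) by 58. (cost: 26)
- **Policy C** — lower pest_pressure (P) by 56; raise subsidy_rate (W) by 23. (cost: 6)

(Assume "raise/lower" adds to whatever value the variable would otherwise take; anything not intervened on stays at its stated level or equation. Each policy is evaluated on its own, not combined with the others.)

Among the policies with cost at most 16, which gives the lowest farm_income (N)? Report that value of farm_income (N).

-97

Policy A (W + 44):
  P = 129
  W = 125 + 44 = 169
  N = 210 − 5·129 + 2·169 = -97
Policy C (P − 56, W + 23):
  P = 129 − 56 = 73
  W = 125 + 23 = 148
  N = 210 − 5·73 + 2·148 = 141
Comparing — Policy A: N=-97, Policy C: N=141. Lowest is -97 (Policy A).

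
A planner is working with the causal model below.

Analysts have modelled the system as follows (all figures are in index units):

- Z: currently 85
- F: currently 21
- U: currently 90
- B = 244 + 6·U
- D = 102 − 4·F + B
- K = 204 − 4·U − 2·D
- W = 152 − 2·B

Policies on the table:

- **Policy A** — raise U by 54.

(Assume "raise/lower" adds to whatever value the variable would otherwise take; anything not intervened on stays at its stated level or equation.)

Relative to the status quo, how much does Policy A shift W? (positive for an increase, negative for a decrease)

Baseline:
  U = 90
  B = 244 + 6·90 = 784
  W = 152 − 2·784 = -1416
Policy A (U + 54):
  U = 90 + 54 = 144
  B = 244 + 6·144 = 1108
  W = 152 − 2·1108 = -2064
Change in W: -2064 − (-1416) = -648

-648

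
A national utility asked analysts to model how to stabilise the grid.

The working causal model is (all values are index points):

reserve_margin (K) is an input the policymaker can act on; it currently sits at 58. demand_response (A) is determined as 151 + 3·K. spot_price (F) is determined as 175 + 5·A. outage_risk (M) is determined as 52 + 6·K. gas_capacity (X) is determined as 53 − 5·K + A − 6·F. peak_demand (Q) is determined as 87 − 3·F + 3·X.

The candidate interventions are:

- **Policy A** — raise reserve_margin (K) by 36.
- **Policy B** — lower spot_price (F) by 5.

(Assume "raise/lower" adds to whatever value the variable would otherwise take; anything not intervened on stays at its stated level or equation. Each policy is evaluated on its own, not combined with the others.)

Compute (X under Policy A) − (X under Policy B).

-3342

Policy A (K + 36):
  K = 58 + 36 = 94
  A = 151 + 3·94 = 433
  F = 175 + 5·433 = 2340
  X = 53 − 5·94 + 433 − 6·2340 = -14024
Policy B (F − 5):
  K = 58
  A = 151 + 3·58 = 325
  F = 175 + 5·325 (−5 from intervention) = 1795
  X = 53 − 5·58 + 325 − 6·1795 = -10682
X: -14024 − (-10682) = -3342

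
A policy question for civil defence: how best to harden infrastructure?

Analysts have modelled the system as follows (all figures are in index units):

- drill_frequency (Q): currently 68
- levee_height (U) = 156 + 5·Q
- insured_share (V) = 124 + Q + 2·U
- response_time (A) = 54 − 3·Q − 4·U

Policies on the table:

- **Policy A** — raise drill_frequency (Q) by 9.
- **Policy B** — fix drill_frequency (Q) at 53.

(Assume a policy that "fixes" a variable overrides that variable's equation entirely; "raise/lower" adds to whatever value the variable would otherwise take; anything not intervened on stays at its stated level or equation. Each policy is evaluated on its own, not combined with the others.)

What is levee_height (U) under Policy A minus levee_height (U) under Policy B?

Policy A (Q + 9):
  Q = 68 + 9 = 77
  U = 156 + 5·77 = 541
Policy B (Q := 53):
  Q = 53
  U = 156 + 5·53 = 421
U: 541 − 421 = 120

120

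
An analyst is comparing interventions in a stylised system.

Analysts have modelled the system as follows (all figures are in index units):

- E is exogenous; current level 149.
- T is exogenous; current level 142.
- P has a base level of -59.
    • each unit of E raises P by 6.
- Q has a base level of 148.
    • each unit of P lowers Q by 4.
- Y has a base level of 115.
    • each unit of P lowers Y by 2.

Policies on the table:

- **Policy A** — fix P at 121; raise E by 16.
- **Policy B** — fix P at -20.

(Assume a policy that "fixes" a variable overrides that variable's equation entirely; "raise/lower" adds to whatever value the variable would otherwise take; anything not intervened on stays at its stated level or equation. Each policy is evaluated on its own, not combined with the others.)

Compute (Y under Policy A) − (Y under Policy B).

-282

Policy A (P := 121, E + 16):
  E = 149 + 16 = 165
  P = 121
  Y = 115 − 2·121 = -127
Policy B (P := -20):
  E = 149
  P = -20
  Y = 115 − 2·(-20) = 155
Y: -127 − 155 = -282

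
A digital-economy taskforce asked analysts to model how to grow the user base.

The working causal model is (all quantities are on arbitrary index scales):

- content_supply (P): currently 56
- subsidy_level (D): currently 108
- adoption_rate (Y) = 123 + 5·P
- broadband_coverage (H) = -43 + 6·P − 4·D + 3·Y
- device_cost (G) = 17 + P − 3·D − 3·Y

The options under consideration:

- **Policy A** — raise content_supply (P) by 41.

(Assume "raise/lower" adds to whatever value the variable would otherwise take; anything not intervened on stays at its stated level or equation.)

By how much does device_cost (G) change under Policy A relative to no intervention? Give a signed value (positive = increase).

-574

Baseline:
  P = 56
  D = 108
  Y = 123 + 5·56 = 403
  G = 17 + 56 − 3·108 − 3·403 = -1460
Policy A (P + 41):
  P = 56 + 41 = 97
  D = 108
  Y = 123 + 5·97 = 608
  G = 17 + 97 − 3·108 − 3·608 = -2034
Change in G: -2034 − (-1460) = -574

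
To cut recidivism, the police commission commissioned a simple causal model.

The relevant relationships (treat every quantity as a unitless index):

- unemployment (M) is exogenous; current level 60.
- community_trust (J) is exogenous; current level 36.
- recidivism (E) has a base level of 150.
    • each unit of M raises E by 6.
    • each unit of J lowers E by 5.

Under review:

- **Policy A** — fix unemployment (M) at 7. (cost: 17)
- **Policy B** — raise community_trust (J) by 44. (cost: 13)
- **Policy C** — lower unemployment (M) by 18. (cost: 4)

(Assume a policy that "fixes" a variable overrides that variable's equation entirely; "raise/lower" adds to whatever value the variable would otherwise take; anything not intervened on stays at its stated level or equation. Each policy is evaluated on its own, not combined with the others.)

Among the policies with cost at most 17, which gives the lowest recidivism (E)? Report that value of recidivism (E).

12

Policy A (M := 7):
  M = 7
  J = 36
  E = 150 + 6·7 − 5·36 = 12
Policy B (J + 44):
  M = 60
  J = 36 + 44 = 80
  E = 150 + 6·60 − 5·80 = 110
Policy C (M − 18):
  M = 60 − 18 = 42
  J = 36
  E = 150 + 6·42 − 5·36 = 222
Comparing — Policy A: E=12, Policy B: E=110, Policy C: E=222. Lowest is 12 (Policy A).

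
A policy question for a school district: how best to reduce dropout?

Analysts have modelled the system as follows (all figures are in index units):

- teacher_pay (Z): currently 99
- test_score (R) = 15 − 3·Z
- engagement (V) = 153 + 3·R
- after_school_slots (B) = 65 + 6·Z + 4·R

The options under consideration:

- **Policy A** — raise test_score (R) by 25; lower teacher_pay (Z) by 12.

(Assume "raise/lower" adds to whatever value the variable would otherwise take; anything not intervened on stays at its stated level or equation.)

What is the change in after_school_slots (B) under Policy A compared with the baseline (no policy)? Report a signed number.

Baseline:
  Z = 99
  R = 15 − 3·99 = -282
  B = 65 + 6·99 + 4·(-282) = -469
Policy A (R + 25, Z − 12):
  Z = 99 − 12 = 87
  R = 15 − 3·87 (+25 from intervention) = -221
  B = 65 + 6·87 + 4·(-221) = -297
Change in B: -297 − (-469) = 172

172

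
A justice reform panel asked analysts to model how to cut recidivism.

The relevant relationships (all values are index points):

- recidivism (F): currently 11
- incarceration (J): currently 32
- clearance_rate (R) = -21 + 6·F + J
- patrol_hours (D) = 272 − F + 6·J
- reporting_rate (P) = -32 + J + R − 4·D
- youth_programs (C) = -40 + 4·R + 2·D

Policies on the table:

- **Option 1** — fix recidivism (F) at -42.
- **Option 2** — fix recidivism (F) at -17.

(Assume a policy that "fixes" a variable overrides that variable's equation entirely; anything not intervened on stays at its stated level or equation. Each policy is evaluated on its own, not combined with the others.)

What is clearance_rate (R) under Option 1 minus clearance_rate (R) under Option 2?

-150

Option 1 (F := -42):
  F = -42
  J = 32
  R = -21 + 6·(-42) + 32 = -241
Option 2 (F := -17):
  F = -17
  J = 32
  R = -21 + 6·(-17) + 32 = -91
R: -241 − (-91) = -150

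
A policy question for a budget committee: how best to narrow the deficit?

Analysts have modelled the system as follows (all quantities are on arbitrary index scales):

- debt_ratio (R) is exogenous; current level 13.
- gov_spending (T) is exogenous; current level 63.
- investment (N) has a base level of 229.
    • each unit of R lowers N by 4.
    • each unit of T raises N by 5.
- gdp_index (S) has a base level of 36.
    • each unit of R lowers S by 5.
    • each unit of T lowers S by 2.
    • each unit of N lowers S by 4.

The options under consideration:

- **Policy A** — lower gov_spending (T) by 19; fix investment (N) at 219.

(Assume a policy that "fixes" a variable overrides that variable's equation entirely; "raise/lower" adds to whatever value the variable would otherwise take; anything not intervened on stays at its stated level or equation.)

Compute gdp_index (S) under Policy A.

-993

Policy A (T − 19, N := 219):
  R = 13
  T = 63 − 19 = 44
  N = 219
  S = 36 − 5·13 − 2·44 − 4·219 = -993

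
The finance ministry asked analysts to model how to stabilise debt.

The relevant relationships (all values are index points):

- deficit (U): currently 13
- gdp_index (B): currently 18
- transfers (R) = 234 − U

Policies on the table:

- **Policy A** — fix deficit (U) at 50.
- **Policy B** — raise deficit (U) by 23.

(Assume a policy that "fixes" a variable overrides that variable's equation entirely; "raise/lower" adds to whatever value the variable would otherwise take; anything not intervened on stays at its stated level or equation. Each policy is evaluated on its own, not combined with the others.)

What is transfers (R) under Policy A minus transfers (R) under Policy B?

Policy A (U := 50):
  U = 50
  R = 234 − 50 = 184
Policy B (U + 23):
  U = 13 + 23 = 36
  R = 234 − 36 = 198
R: 184 − 198 = -14

-14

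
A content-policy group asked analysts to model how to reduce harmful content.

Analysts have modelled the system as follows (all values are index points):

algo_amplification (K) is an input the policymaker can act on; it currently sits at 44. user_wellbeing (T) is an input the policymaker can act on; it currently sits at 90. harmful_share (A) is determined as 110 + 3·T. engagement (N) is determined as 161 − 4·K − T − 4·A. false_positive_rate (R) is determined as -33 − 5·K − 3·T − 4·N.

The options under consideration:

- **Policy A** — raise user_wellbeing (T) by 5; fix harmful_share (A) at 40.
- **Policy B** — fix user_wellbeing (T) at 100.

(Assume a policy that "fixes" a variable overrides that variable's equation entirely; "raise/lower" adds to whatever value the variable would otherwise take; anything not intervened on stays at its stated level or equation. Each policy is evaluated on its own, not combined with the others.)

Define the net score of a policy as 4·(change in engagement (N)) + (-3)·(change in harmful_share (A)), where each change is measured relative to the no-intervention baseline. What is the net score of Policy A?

6440

Baseline:
  K = 44
  T = 90
  A = 110 + 3·90 = 380
  N = 161 − 4·44 − 90 − 4·380 = -1625
Policy A (T + 5, A := 40):
  K = 44
  T = 90 + 5 = 95
  A = 40
  N = 161 − 4·44 − 95 − 4·40 = -270
ΔN = -270 − (-1625) = 1355; ΔA = 40 − 380 = -340
Score = 4·1355 + (-3)·(-340) = 6440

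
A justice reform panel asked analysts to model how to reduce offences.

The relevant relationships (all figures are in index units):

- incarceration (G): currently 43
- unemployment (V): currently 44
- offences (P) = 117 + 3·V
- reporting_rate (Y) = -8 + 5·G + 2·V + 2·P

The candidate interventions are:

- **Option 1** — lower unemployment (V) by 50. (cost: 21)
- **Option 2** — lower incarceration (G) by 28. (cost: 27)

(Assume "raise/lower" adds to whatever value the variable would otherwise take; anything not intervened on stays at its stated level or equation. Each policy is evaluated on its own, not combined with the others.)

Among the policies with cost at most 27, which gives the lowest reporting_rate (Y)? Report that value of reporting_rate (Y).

Option 1 (V − 50):
  G = 43
  V = 44 − 50 = -6
  P = 117 + 3·(-6) = 99
  Y = -8 + 5·43 + 2·(-6) + 2·99 = 393
Option 2 (G − 28):
  G = 43 − 28 = 15
  V = 44
  P = 117 + 3·44 = 249
  Y = -8 + 5·15 + 2·44 + 2·249 = 653
Comparing — Option 1: Y=393, Option 2: Y=653. Lowest is 393 (Option 1).

393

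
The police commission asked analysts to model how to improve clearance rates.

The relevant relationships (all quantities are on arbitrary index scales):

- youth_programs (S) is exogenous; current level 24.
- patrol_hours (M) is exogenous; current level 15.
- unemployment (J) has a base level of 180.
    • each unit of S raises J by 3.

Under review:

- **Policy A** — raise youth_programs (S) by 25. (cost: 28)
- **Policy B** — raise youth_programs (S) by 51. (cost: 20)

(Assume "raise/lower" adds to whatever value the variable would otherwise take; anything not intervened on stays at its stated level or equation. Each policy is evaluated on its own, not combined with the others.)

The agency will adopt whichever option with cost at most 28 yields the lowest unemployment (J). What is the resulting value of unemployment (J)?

Policy A (S + 25):
  S = 24 + 25 = 49
  J = 180 + 3·49 = 327
Policy B (S + 51):
  S = 24 + 51 = 75
  J = 180 + 3·75 = 405
Comparing — Policy A: J=327, Policy B: J=405. Lowest is 327 (Policy A).

327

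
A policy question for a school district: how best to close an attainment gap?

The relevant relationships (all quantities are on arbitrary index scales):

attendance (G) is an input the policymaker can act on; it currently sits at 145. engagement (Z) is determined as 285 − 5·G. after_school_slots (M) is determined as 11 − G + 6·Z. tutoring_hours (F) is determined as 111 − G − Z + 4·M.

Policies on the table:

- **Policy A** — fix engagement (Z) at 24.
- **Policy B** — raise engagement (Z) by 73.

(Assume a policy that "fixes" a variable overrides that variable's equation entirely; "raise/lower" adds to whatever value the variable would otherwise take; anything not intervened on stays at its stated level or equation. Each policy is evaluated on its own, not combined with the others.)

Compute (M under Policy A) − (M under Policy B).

Policy A (Z := 24):
  G = 145
  Z = 24
  M = 11 − 145 + 6·24 = 10
Policy B (Z + 73):
  G = 145
  Z = 285 − 5·145 (+73 from intervention) = -367
  M = 11 − 145 + 6·(-367) = -2336
M: 10 − (-2336) = 2346

2346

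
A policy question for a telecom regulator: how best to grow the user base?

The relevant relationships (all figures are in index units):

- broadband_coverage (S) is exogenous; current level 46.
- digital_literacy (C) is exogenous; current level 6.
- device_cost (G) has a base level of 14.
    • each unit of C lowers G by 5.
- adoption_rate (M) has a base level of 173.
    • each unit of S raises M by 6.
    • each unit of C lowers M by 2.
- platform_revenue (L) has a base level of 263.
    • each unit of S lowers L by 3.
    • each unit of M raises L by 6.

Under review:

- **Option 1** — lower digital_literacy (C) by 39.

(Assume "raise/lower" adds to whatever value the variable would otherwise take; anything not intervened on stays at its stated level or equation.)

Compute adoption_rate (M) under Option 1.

Option 1 (C − 39):
  S = 46
  C = 6 − 39 = -33
  M = 173 + 6·46 − 2·(-33) = 515

515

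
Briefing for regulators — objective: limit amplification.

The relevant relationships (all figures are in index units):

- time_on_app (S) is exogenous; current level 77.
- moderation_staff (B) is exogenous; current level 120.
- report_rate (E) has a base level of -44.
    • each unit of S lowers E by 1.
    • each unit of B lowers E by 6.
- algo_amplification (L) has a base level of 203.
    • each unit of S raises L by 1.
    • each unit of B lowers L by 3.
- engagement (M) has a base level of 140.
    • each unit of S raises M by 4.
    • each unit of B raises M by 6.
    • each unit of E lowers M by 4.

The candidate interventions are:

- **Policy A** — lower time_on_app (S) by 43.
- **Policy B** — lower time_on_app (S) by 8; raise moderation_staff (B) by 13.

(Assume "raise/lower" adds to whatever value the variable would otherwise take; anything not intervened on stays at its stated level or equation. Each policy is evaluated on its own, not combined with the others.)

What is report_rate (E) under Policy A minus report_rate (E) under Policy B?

113

Policy A (S − 43):
  S = 77 − 43 = 34
  B = 120
  E = -44 − 34 − 6·120 = -798
Policy B (S − 8, B + 13):
  S = 77 − 8 = 69
  B = 120 + 13 = 133
  E = -44 − 69 − 6·133 = -911
E: -798 − (-911) = 113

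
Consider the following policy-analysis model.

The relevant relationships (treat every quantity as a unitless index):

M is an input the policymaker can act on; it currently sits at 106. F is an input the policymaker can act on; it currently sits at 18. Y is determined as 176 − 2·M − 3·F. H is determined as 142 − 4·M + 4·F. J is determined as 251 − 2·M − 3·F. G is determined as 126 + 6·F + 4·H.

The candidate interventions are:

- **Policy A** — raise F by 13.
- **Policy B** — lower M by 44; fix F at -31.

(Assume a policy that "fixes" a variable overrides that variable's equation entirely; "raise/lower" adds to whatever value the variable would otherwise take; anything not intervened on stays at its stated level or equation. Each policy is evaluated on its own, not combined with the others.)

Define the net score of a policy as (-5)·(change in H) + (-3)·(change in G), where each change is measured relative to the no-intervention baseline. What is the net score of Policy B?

Baseline:
  M = 106
  F = 18
  H = 142 − 4·106 + 4·18 = -210
  G = 126 + 6·18 + 4·(-210) = -606
Policy B (M − 44, F := -31):
  M = 106 − 44 = 62
  F = -31
  H = 142 − 4·62 + 4·(-31) = -230
  G = 126 + 6·(-31) + 4·(-230) = -980
ΔH = -230 − (-210) = -20; ΔG = -980 − (-606) = -374
Score = (-5)·(-20) + (-3)·(-374) = 1222

1222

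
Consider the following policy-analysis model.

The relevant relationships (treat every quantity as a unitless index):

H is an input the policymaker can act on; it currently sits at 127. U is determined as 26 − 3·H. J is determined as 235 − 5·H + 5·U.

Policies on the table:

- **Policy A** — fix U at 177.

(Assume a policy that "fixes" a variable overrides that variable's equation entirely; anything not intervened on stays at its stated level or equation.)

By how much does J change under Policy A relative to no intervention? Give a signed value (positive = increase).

Baseline:
  H = 127
  U = 26 − 3·127 = -355
  J = 235 − 5·127 + 5·(-355) = -2175
Policy A (U := 177):
  H = 127
  U = 177
  J = 235 − 5·127 + 5·177 = 485
Change in J: 485 − (-2175) = 2660

2660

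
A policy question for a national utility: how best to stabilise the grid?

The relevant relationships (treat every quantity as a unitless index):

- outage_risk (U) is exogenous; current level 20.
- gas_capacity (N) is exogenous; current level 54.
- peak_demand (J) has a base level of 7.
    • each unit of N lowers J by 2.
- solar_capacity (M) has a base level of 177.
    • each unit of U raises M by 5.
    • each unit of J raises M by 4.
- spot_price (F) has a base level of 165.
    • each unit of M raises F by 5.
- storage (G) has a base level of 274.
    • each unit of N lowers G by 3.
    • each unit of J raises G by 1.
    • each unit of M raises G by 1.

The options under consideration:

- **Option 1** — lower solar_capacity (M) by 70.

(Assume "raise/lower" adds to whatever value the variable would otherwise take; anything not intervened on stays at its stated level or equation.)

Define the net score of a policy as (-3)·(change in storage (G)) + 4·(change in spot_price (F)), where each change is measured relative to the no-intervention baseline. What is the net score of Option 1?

-1190

Baseline:
  U = 20
  N = 54
  J = 7 − 2·54 = -101
  M = 177 + 5·20 + 4·(-101) = -127
  F = 165 + 5·(-127) = -470
  G = 274 − 3·54 + (-101) + (-127) = -116
Option 1 (M − 70):
  U = 20
  N = 54
  J = 7 − 2·54 = -101
  M = 177 + 5·20 + 4·(-101) (−70 from intervention) = -197
  F = 165 + 5·(-197) = -820
  G = 274 − 3·54 + (-101) + (-197) = -186
ΔG = -186 − (-116) = -70; ΔF = -820 − (-470) = -350
Score = (-3)·(-70) + 4·(-350) = -1190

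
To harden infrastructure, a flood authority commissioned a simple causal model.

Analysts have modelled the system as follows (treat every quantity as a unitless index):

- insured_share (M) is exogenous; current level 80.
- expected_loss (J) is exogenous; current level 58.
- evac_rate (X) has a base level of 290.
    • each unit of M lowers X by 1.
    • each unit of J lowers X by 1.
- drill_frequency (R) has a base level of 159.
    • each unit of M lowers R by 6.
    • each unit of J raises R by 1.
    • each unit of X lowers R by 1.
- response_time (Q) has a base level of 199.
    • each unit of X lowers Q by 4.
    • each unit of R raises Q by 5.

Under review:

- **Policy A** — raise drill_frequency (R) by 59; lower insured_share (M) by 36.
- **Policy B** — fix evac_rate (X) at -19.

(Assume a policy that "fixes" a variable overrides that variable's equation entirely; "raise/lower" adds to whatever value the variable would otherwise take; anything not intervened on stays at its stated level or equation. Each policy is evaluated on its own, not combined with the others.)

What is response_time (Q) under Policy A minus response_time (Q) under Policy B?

-488

Policy A (R + 59, M − 36):
  M = 80 − 36 = 44
  J = 58
  X = 290 − 44 − 58 = 188
  R = 159 − 6·44 + 58 − 188 (+59 from intervention) = -176
  Q = 199 − 4·188 + 5·(-176) = -1433
Policy B (X := -19):
  M = 80
  J = 58
  X = -19
  R = 159 − 6·80 + 58 − (-19) = -244
  Q = 199 − 4·(-19) + 5·(-244) = -945
Q: -1433 − (-945) = -488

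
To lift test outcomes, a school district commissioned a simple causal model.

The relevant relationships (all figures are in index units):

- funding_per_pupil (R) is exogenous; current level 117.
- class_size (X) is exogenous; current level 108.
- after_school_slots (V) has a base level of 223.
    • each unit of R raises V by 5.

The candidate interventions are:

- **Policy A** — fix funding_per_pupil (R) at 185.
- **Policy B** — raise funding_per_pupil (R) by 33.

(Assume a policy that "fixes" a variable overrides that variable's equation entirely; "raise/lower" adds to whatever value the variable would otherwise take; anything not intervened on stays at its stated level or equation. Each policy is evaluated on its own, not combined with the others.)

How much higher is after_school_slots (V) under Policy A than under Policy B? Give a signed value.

175

Policy A (R := 185):
  R = 185
  V = 223 + 5·185 = 1148
Policy B (R + 33):
  R = 117 + 33 = 150
  V = 223 + 5·150 = 973
V: 1148 − 973 = 175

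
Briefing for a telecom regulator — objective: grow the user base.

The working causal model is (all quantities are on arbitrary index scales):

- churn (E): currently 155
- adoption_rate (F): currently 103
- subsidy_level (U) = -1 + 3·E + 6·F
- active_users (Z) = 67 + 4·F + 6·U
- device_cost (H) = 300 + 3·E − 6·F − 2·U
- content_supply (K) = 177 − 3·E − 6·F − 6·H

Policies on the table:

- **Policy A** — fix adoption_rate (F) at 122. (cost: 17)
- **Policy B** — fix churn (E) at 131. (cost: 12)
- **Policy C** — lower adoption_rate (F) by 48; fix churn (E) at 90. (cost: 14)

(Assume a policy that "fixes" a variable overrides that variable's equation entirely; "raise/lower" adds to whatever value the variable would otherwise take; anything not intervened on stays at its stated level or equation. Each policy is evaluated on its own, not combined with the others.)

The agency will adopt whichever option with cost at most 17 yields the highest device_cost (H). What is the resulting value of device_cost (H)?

Policy A (F := 122):
  E = 155
  F = 122
  U = -1 + 3·155 + 6·122 = 1196
  H = 300 + 3·155 − 6·122 − 2·1196 = -2359
Policy B (E := 131):
  E = 131
  F = 103
  U = -1 + 3·131 + 6·103 = 1010
  H = 300 + 3·131 − 6·103 − 2·1010 = -1945
Policy C (F − 48, E := 90):
  E = 90
  F = 103 − 48 = 55
  U = -1 + 3·90 + 6·55 = 599
  H = 300 + 3·90 − 6·55 − 2·599 = -958
Comparing — Policy A: H=-2359, Policy B: H=-1945, Policy C: H=-958. Highest is -958 (Policy C).

-958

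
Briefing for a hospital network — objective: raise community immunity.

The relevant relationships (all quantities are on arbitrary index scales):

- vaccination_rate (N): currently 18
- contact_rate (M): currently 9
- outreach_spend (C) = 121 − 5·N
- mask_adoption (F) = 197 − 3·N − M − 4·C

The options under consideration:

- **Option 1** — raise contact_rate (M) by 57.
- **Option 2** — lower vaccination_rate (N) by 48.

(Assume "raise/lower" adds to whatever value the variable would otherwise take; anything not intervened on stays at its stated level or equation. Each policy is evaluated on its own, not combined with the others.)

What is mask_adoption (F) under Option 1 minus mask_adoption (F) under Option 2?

759

Option 1 (M + 57):
  N = 18
  M = 9 + 57 = 66
  C = 121 − 5·18 = 31
  F = 197 − 3·18 − 66 − 4·31 = -47
Option 2 (N − 48):
  N = 18 − 48 = -30
  M = 9
  C = 121 − 5·(-30) = 271
  F = 197 − 3·(-30) − 9 − 4·271 = -806
F: -47 − (-806) = 759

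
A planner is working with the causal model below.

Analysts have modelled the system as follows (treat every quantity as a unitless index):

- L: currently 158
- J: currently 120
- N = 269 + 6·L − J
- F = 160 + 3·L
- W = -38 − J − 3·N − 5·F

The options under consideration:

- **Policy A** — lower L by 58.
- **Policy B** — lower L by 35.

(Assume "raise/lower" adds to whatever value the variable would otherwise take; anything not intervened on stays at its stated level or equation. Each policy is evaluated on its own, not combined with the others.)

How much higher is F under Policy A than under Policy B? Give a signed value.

-69

Policy A (L − 58):
  L = 158 − 58 = 100
  F = 160 + 3·100 = 460
Policy B (L − 35):
  L = 158 − 35 = 123
  F = 160 + 3·123 = 529
F: 460 − 529 = -69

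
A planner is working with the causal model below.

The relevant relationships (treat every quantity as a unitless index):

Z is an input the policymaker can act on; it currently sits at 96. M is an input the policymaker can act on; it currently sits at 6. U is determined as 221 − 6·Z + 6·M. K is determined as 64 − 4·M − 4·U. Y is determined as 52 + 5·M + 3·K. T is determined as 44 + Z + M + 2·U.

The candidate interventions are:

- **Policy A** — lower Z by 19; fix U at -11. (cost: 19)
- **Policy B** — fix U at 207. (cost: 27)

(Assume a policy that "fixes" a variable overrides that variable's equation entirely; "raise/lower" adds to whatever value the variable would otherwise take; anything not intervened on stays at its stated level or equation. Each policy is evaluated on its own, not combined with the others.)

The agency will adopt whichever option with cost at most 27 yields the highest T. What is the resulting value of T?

560

Policy A (Z − 19, U := -11):
  Z = 96 − 19 = 77
  M = 6
  U = -11
  T = 44 + 77 + 6 + 2·(-11) = 105
Policy B (U := 207):
  Z = 96
  M = 6
  U = 207
  T = 44 + 96 + 6 + 2·207 = 560
Comparing — Policy A: T=105, Policy B: T=560. Highest is 560 (Policy B).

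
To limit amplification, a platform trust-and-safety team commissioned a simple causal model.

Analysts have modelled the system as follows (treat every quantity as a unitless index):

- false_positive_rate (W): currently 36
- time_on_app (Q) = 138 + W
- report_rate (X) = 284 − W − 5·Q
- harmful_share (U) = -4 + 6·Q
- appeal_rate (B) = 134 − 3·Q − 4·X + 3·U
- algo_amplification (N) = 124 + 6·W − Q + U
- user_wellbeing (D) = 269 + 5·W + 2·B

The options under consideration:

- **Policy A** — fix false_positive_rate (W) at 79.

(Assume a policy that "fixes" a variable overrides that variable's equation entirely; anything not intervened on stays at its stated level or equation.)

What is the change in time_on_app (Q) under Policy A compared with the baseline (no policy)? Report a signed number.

43

Baseline:
  W = 36
  Q = 138 + 36 = 174
Policy A (W := 79):
  W = 79
  Q = 138 + 79 = 217
Change in Q: 217 − 174 = 43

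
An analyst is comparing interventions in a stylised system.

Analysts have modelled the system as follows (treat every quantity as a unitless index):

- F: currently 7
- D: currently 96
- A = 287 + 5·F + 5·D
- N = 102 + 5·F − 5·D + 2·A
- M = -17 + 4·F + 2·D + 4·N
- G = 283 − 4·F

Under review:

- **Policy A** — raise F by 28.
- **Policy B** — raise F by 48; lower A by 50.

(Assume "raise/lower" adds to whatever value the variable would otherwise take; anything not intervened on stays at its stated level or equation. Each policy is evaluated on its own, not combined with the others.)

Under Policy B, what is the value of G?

Policy B (F + 48, A − 50):
  F = 7 + 48 = 55
  G = 283 − 4·55 = 63

63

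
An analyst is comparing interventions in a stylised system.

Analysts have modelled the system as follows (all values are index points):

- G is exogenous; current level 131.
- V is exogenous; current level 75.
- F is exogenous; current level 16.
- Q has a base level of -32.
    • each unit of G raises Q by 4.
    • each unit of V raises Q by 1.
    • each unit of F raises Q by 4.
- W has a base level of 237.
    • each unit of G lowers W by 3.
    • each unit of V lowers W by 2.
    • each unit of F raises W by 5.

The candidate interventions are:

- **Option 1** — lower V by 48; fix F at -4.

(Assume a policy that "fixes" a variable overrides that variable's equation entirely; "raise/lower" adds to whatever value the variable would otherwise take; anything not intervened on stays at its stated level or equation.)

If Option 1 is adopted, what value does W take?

-230

Option 1 (V − 48, F := -4):
  G = 131
  V = 75 − 48 = 27
  F = -4
  W = 237 − 3·131 − 2·27 + 5·(-4) = -230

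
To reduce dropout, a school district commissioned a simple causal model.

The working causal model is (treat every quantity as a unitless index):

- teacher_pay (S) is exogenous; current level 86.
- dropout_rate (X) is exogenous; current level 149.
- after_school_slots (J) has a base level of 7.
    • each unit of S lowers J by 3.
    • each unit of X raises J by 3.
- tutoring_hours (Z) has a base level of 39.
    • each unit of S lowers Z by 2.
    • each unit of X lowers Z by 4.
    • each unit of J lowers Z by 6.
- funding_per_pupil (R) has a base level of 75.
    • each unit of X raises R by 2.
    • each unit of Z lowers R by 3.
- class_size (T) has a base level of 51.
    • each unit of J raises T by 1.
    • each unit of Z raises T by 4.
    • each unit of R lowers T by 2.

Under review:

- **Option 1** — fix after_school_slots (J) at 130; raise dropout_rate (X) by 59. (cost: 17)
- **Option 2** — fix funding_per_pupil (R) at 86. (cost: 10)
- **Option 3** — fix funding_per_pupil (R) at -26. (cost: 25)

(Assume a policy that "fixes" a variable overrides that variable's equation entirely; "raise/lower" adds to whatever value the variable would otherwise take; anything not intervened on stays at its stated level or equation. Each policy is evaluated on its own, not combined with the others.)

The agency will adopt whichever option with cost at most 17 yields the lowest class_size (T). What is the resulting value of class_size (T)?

-18251

Option 1 (J := 130, X + 59):
  S = 86
  X = 149 + 59 = 208
  J = 130
  Z = 39 − 2·86 − 4·208 − 6·130 = -1745
  R = 75 + 2·208 − 3·(-1745) = 5726
  T = 51 + 130 + 4·(-1745) − 2·5726 = -18251
Option 2 (R := 86):
  S = 86
  X = 149
  J = 7 − 3·86 + 3·149 = 196
  Z = 39 − 2·86 − 4·149 − 6·196 = -1905
  R = 86
  T = 51 + 196 + 4·(-1905) − 2·86 = -7545
Comparing — Option 1: T=-18251, Option 2: T=-7545. Lowest is -18251 (Option 1).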